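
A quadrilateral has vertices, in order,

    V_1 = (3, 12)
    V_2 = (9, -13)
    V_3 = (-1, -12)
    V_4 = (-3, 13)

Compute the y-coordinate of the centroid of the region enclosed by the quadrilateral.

-52/49

Apply the shoelace formula. First the cross-terms c_i = x_i·y_{i+1} − x_{i+1}·y_i:
  -147, -121, -49, -75  ⇒  2A = -392, A = -196.
Then Σ (y_i + y_{i+1})·c_i = 1248, so ȳ = 1248 / (6·(-196)) = -52/49.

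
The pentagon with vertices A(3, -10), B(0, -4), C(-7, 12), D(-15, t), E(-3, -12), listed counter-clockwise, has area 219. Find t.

-13

Write out the shoelace sum; only the two edges meeting at D involve t:
2·Area = [((-7)·t − (-15)·12) + ((-15)·(-12) − (-3)·t)] + 26
       = -4·t + 386 = 438
⇒ t = -13.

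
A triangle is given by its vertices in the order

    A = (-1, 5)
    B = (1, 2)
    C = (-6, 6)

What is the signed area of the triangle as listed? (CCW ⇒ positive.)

Apply Gauss's area formula: 2A = Σ (x_i·y_{i+1} − x_{i+1}·y_i), indices taken mod 3.
Cross-terms: -7, 18, -24  ⇒  Σ = -13
Signed area = Σ/2 = -6.5 (negative ⇒ clockwise traversal).

-6.5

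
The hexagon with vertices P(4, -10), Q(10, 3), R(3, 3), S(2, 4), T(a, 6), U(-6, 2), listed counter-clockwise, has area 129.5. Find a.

The doubled signed area Σ (x_i y_{i+1} − x_{i+1} y_i) is linear in a.
With a=0 it equals 239; the coefficient of a is -2 (from the two edges through T).
So -2·a + 239 = 2·129.5 = 259 ⇒ a = -10.

-10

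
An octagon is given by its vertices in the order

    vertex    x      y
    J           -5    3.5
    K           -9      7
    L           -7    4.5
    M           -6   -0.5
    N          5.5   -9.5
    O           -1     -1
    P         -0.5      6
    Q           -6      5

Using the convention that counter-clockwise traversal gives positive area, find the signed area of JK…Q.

Apply Gauss's area formula: 2A = Σ (x_i·y_{i+1} − x_{i+1}·y_i), indices taken mod 8.
J→K: (-5)(7) − (-9)(3.5) = -3.5
K→L: (-9)(4.5) − (-7)(7) = 8.5
L→M: (-7)(-0.5) − (-6)(4.5) = 30.5
M→N: (-6)(-9.5) − (5.5)(-0.5) = 59.75
N→O: (5.5)(-1) − (-1)(-9.5) = -15
O→P: (-1)(6) − (-0.5)(-1) = -6.5
P→Q: (-0.5)(5) − (-6)(6) = 33.5
Q→J: (-6)(3.5) − (-5)(5) = 4
Σ = 111.25
Signed area = Σ/2 = 55.625 (positive ⇒ counter-clockwise traversal).

55.625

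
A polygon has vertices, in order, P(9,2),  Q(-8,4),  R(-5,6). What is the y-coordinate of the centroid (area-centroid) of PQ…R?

Apply the shoelace (surveyor's) formula. First the cross-terms c_i = x_i·y_{i+1} − x_{i+1}·y_i:
  52, -28, -64  ⇒  2A = -40, A = -20.
Then Σ (y_i + y_{i+1})·c_i = -480, so ȳ = -480 / (6·(-20)) = 4.

4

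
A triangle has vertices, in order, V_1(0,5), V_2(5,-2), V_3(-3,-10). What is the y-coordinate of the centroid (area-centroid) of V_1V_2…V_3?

Apply Gauss's area formula. First the cross-terms c_i = x_i·y_{i+1} − x_{i+1}·y_i:
  -25, -56, -15  ⇒  2A = -96, A = -48.
Then Σ (y_i + y_{i+1})·c_i = 672, so ȳ = 672 / (6·(-48)) = -7/3.

-7/3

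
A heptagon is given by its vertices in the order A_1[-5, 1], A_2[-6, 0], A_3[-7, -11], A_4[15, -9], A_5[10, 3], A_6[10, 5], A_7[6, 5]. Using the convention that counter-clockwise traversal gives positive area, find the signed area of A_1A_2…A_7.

A_1→A_2: (-5)(0) − (-6)(1) = 6
A_2→A_3: (-6)(-11) − (-7)(0) = 66
A_3→A_4: (-7)(-9) − (15)(-11) = 228
A_4→A_5: (15)(3) − (10)(-9) = 135
A_5→A_6: (10)(5) − (10)(3) = 20
A_6→A_7: (10)(5) − (6)(5) = 20
A_7→A_1: (6)(1) − (-5)(5) = 31
Σ = 506
Signed area = Σ/2 = 253 (positive ⇒ counter-clockwise traversal).

253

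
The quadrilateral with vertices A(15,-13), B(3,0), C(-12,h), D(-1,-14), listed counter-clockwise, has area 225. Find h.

5

The doubled signed area Σ (x_i y_{i+1} − x_{i+1} y_i) is linear in h.
With h=0 it equals 430; the coefficient of h is 4 (from the two edges through C).
So 4·h + 430 = 2·225 = 450 ⇒ h = 5.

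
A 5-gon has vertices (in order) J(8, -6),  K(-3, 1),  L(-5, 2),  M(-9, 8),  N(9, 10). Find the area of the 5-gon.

Apply Gauss's area formula: 2A = Σ (x_i·y_{i+1} − x_{i+1}·y_i), indices taken mod 5.
J→K: (8)(1) − (-3)(-6) = -10
K→L: (-3)(2) − (-5)(1) = -1
L→M: (-5)(8) − (-9)(2) = -22
M→N: (-9)(10) − (9)(8) = -162
N→J: (9)(-6) − (8)(10) = -134
Σ = -329
Area = |Σ|/2 = 164.5.

164.5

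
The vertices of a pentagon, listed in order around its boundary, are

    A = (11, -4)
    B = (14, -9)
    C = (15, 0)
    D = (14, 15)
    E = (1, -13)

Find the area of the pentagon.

129.5

Apply the shoelace formula: 2A = Σ (x_i·y_{i+1} − x_{i+1}·y_i), indices taken mod 5.
A→B: (11)(-9) − (14)(-4) = -43
B→C: (14)(0) − (15)(-9) = 135
C→D: (15)(15) − (14)(0) = 225
D→E: (14)(-13) − (1)(15) = -197
E→A: (1)(-4) − (11)(-13) = 139
Σ = 259
Area = |Σ|/2 = 129.5.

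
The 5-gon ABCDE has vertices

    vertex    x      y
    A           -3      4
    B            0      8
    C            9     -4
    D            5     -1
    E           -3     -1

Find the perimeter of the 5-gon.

|AB| = √((3)² + (4)²) = √25 = 5
|BC| = √((9)² + (-12)²) = √225 = 15
|CD| = √((-4)² + (3)²) = √25 = 5
|DE| = √((-8)² + (0)²) = √64 = 8
|EA| = √((0)² + (5)²) = √25 = 5
Perimeter = 5 + 15 + 5 + 8 + 5 = 38.

38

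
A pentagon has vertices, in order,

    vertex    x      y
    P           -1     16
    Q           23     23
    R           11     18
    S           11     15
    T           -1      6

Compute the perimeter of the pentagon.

66

|PQ| = √((24)² + (7)²) = √625 = 25
|QR| = √((-12)² + (-5)²) = √169 = 13
|RS| = √((0)² + (-3)²) = √9 = 3
|ST| = √((-12)² + (-9)²) = √225 = 15
|TP| = √((0)² + (10)²) = √100 = 10
Perimeter = 25 + 13 + 3 + 15 + 10 = 66.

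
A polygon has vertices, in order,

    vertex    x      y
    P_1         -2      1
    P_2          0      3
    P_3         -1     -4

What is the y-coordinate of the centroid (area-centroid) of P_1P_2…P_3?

Apply the surveyor's formula. First the cross-terms c_i = x_i·y_{i+1} − x_{i+1}·y_i:
  -6, 3, -9  ⇒  2A = -12, A = -6.
Then Σ (y_i + y_{i+1})·c_i = 0, so ȳ = 0 / (6·(-6)) = 0.

0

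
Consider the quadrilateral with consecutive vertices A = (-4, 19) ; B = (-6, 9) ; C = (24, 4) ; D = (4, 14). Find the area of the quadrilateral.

145

Apply the shoelace (surveyor's) formula: 2A = Σ (x_i·y_{i+1} − x_{i+1}·y_i), indices taken mod 4.
Σ = (78) + (-240) + (320) + (132) = 290
Area = |Σ|/2 = 145.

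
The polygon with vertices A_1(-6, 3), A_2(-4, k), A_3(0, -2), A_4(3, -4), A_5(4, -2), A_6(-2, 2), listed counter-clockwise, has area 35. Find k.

Write out the shoelace sum; only the two edges meeting at A_2 involve k:
2·Area = [((-6)·k − (-4)·3) + ((-4)·(-2) − 0·k)] + 26
       = -6·k + 46 = 70
⇒ k = -4.

-4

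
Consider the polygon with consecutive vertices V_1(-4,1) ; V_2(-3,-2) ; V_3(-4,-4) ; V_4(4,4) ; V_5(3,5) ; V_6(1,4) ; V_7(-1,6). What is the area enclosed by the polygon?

31.5

Σ = (11) + (4) + (0) + (8) + (7) + (10) + (23) = 63
Area = |Σ|/2 = 31.5.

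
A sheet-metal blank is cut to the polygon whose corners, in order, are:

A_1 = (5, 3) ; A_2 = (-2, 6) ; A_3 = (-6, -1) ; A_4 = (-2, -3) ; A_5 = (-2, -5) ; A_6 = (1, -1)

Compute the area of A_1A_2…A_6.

Apply Gauss's area formula: 2A = Σ (x_i·y_{i+1} − x_{i+1}·y_i), indices taken mod 6.
Cross-terms: 36, 38, 16, 4, 7, 8  ⇒  Σ = 109
Area = |Σ|/2 = 54.5.

54.5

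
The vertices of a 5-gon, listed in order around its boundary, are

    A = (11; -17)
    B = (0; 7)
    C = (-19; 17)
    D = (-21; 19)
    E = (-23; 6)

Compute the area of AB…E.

A→B: (11)(7) − (0)(-17) = 77
B→C: (0)(17) − (-19)(7) = 133
C→D: (-19)(19) − (-21)(17) = -4
D→E: (-21)(6) − (-23)(19) = 311
E→A: (-23)(-17) − (11)(6) = 325
Σ = 842
Area = |Σ|/2 = 421.

421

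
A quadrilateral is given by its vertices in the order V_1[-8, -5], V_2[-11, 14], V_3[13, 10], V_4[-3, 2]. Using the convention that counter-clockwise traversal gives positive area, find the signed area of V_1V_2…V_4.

Apply the shoelace formula: 2A = Σ (x_i·y_{i+1} − x_{i+1}·y_i), indices taken mod 4.
Σ = (-167) + (-292) + (56) + (31) = -372
Signed area = Σ/2 = -186 (negative ⇒ clockwise traversal).

-186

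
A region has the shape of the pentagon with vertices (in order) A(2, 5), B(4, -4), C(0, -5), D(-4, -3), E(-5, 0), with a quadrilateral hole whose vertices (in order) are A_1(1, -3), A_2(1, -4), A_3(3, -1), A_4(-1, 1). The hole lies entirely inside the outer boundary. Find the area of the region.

Outer boundary:
Apply the shoelace (surveyor's) formula: 2A = Σ (x_i·y_{i+1} − x_{i+1}·y_i), indices taken mod 5.
Cross-terms: -28, -20, -20, -15, -25  ⇒  Σ = -108
Area = |Σ|/2 = 54.
Hole:
Apply the shoelace formula: 2A = Σ (x_i·y_{i+1} − x_{i+1}·y_i), indices taken mod 4.
Σ = (-1) + (11) + (2) + (2) = 14
Area = |Σ|/2 = 7.
Net area = 54 − 7 = 47.

47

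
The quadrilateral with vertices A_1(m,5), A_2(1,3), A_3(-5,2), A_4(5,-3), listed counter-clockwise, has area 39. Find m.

The doubled signed area Σ (x_i y_{i+1} − x_{i+1} y_i) is linear in m.
With m=0 it equals 42; the coefficient of m is 6 (from the two edges through A_1).
So 6·m + 42 = 2·39 = 78 ⇒ m = 6.

6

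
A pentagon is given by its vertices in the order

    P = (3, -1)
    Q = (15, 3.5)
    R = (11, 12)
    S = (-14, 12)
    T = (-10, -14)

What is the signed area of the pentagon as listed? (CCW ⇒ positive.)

Apply Gauss's area formula: 2A = Σ (x_i·y_{i+1} − x_{i+1}·y_i), indices taken mod 5.
Cross-terms: 25.5, 141.5, 300, 316, 52  ⇒  Σ = 835
Signed area = Σ/2 = 417.5 (positive ⇒ counter-clockwise traversal).

417.5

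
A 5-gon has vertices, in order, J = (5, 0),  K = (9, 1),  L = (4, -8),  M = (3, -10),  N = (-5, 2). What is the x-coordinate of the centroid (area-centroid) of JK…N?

314/141

Apply the shoelace formula. First the cross-terms c_i = x_i·y_{i+1} − x_{i+1}·y_i:
  5, -76, -16, -44, -10  ⇒  2A = -141, A = -70.5.
Then Σ (x_i + x_{i+1})·c_i = -942, so x̄ = -942 / (6·(-70.5)) = 314/141.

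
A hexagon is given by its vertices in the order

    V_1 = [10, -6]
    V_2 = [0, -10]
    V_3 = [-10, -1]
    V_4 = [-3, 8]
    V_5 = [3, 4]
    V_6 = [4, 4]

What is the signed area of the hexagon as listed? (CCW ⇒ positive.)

-193.5

Σ = (-100) + (-100) + (-83) + (-36) + (-4) + (-64) = -387
Signed area = Σ/2 = -193.5 (negative ⇒ clockwise traversal).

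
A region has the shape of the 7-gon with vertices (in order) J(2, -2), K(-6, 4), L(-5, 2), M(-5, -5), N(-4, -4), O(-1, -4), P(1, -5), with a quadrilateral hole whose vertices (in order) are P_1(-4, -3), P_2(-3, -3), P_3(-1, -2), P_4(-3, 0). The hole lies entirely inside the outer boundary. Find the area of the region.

Outer boundary:
Apply the surveyor's formula: 2A = Σ (x_i·y_{i+1} − x_{i+1}·y_i), indices taken mod 7.
J→K: (2)(4) − (-6)(-2) = -4
K→L: (-6)(2) − (-5)(4) = 8
L→M: (-5)(-5) − (-5)(2) = 35
M→N: (-5)(-4) − (-4)(-5) = 0
N→O: (-4)(-4) − (-1)(-4) = 12
O→P: (-1)(-5) − (1)(-4) = 9
P→J: (1)(-2) − (2)(-5) = 8
Σ = 68
Area = |Σ|/2 = 34.
Hole:
Apply the surveyor's formula: 2A = Σ (x_i·y_{i+1} − x_{i+1}·y_i), indices taken mod 4.
Cross-terms: 3, 3, -6, 9  ⇒  Σ = 9
Area = |Σ|/2 = 4.5.
Net area = 34 − 4.5 = 29.5.

29.5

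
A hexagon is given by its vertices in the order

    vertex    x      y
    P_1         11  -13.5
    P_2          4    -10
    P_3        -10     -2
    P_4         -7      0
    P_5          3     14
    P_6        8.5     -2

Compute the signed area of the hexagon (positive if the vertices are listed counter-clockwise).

Apply the shoelace (surveyor's) formula: 2A = Σ (x_i·y_{i+1} − x_{i+1}·y_i), indices taken mod 6.
Σ = (-56) + (-108) + (-14) + (-98) + (-125) + (-92.75) = -493.75
Signed area = Σ/2 = -246.875 (negative ⇒ clockwise traversal).

-246.875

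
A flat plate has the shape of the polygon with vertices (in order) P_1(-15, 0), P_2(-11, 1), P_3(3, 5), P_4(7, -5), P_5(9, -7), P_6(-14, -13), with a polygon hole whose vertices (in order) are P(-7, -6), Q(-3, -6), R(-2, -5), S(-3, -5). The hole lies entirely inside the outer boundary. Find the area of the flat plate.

266

Outer boundary:
Cross-terms: -15, -58, -50, -4, -215, -195  ⇒  Σ = -537
Area = |Σ|/2 = 268.5.
Hole:
Σ = (24) + (3) + (-5) + (-17) = 5
Area = |Σ|/2 = 2.5.
Net area = 268.5 − 2.5 = 266.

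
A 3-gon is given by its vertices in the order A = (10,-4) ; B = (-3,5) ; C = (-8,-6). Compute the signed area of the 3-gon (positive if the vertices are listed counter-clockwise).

94

Apply the surveyor's formula: 2A = Σ (x_i·y_{i+1} − x_{i+1}·y_i), indices taken mod 3.
Cross-terms: 38, 58, 92  ⇒  Σ = 188
Signed area = Σ/2 = 94 (positive ⇒ counter-clockwise traversal).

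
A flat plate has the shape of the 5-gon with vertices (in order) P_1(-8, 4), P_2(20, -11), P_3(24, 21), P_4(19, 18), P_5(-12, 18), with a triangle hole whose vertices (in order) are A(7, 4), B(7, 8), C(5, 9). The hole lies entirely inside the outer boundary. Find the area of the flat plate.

Outer boundary:
Σ = (8) + (684) + (33) + (558) + (96) = 1379
Area = |Σ|/2 = 689.5.
Hole:
Cross-terms: 28, 23, -43  ⇒  Σ = 8
Area = |Σ|/2 = 4.
Net area = 689.5 − 4 = 685.5.

685.5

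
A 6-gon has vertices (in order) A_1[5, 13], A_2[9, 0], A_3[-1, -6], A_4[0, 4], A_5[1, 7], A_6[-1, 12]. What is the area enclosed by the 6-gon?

116.5

Apply the shoelace (surveyor's) formula: 2A = Σ (x_i·y_{i+1} − x_{i+1}·y_i), indices taken mod 6.
A_1→A_2: (5)(0) − (9)(13) = -117
A_2→A_3: (9)(-6) − (-1)(0) = -54
A_3→A_4: (-1)(4) − (0)(-6) = -4
A_4→A_5: (0)(7) − (1)(4) = -4
A_5→A_6: (1)(12) − (-1)(7) = 19
A_6→A_1: (-1)(13) − (5)(12) = -73
Σ = -233
Area = |Σ|/2 = 116.5.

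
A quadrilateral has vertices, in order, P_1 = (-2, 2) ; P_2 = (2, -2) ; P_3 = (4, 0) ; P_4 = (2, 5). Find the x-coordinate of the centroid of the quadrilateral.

Apply the shoelace formula. First the cross-terms c_i = x_i·y_{i+1} − x_{i+1}·y_i:
  0, 8, 20, 14  ⇒  2A = 42, A = 21.
Then Σ (x_i + x_{i+1})·c_i = 168, so x̄ = 168 / (6·21) = 4/3.

4/3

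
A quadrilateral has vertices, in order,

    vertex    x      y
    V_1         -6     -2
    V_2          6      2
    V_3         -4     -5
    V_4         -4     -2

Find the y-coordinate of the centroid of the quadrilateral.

-83/57

Apply the shoelace formula. First the cross-terms c_i = x_i·y_{i+1} − x_{i+1}·y_i:
  0, -22, -12, -4  ⇒  2A = -38, A = -19.
Then Σ (y_i + y_{i+1})·c_i = 166, so ȳ = 166 / (6·(-19)) = -83/57.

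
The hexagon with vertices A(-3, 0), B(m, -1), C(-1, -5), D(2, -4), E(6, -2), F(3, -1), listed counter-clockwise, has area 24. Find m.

Write out the shoelace sum; only the two edges meeting at B involve m:
2·Area = [((-3)·(-1) − m·0) + (m·(-5) − (-1)·(-1))] + 31
       = -5·m + 33 = 48
⇒ m = -3.

-3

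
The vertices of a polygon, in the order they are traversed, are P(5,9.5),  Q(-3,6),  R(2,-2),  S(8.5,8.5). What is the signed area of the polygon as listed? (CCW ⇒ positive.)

62.375

Cross-terms: 58.5, -6, 34, 38.25  ⇒  Σ = 124.75
Signed area = Σ/2 = 62.375 (positive ⇒ counter-clockwise traversal).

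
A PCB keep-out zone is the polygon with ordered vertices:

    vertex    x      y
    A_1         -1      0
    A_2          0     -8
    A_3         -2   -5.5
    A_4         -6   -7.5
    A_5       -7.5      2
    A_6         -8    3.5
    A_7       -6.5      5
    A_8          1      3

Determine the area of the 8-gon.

Apply Gauss's area formula: 2A = Σ (x_i·y_{i+1} − x_{i+1}·y_i), indices taken mod 8.
A_1→A_2: (-1)(-8) − (0)(0) = 8
A_2→A_3: (0)(-5.5) − (-2)(-8) = -16
A_3→A_4: (-2)(-7.5) − (-6)(-5.5) = -18
A_4→A_5: (-6)(2) − (-7.5)(-7.5) = -68.25
A_5→A_6: (-7.5)(3.5) − (-8)(2) = -10.25
A_6→A_7: (-8)(5) − (-6.5)(3.5) = -17.25
A_7→A_8: (-6.5)(3) − (1)(5) = -24.5
A_8→A_1: (1)(0) − (-1)(3) = 3
Σ = -143.25
Area = |Σ|/2 = 71.625.

71.625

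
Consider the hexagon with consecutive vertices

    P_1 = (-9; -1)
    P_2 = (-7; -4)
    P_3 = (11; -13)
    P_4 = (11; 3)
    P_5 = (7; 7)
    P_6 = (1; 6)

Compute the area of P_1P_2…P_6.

Apply the shoelace formula: 2A = Σ (x_i·y_{i+1} − x_{i+1}·y_i), indices taken mod 6.
Σ = (29) + (135) + (176) + (56) + (35) + (53) = 484
Area = |Σ|/2 = 242.

242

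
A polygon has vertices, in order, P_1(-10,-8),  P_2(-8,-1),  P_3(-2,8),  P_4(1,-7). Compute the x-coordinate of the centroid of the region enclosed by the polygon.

Apply the surveyor's formula. First the cross-terms c_i = x_i·y_{i+1} − x_{i+1}·y_i:
  -54, -66, 6, -78  ⇒  2A = -192, A = -96.
Then Σ (x_i + x_{i+1})·c_i = 2328, so x̄ = 2328 / (6·(-96)) = -97/24.

-97/24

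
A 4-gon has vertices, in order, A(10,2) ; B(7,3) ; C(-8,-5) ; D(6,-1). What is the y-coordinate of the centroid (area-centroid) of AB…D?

Apply Gauss's area formula. First the cross-terms c_i = x_i·y_{i+1} − x_{i+1}·y_i:
  16, -11, 38, 22  ⇒  2A = 65, A = 32.5.
Then Σ (y_i + y_{i+1})·c_i = -104, so ȳ = -104 / (6·32.5) = -8/15.

-8/15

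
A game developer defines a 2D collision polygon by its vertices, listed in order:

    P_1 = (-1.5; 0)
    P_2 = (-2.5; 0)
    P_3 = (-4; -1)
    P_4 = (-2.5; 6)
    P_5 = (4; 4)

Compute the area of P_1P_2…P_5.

Apply the shoelace (surveyor's) formula: 2A = Σ (x_i·y_{i+1} − x_{i+1}·y_i), indices taken mod 5.
P_1→P_2: (-1.5)(0) − (-2.5)(0) = 0
P_2→P_3: (-2.5)(-1) − (-4)(0) = 2.5
P_3→P_4: (-4)(6) − (-2.5)(-1) = -26.5
P_4→P_5: (-2.5)(4) − (4)(6) = -34
P_5→P_1: (4)(0) − (-1.5)(4) = 6
Σ = -52
Area = |Σ|/2 = 26.

26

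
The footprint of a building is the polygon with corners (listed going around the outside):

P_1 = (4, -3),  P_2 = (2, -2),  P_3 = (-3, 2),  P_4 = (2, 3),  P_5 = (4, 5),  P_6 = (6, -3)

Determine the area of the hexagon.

Apply the shoelace formula: 2A = Σ (x_i·y_{i+1} − x_{i+1}·y_i), indices taken mod 6.
Cross-terms: -2, -2, -13, -2, -42, -6  ⇒  Σ = -67
Area = |Σ|/2 = 33.5.

33.5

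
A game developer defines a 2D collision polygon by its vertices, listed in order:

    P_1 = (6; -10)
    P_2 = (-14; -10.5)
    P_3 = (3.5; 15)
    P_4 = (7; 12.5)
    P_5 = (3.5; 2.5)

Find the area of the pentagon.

256.875

Σ = (-203) + (-173.25) + (-61.25) + (-26.25) + (-50) = -513.75
Area = |Σ|/2 = 256.875.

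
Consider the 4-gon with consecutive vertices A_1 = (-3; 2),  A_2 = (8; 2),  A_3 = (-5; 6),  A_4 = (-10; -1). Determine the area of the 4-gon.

39

Apply the surveyor's formula: 2A = Σ (x_i·y_{i+1} − x_{i+1}·y_i), indices taken mod 4.
Cross-terms: -22, 58, 65, -23  ⇒  Σ = 78
Area = |Σ|/2 = 39.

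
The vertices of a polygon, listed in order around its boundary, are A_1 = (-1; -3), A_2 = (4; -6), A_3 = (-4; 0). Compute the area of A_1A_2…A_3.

Σ = (18) + (-24) + (12) = 6
Area = |Σ|/2 = 3.

3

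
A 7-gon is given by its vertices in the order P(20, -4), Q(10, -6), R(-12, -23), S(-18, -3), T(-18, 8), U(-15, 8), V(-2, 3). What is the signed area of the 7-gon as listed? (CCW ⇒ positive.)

Σ = (-80) + (-302) + (-378) + (-198) + (-24) + (-29) + (-52) = -1063
Signed area = Σ/2 = -531.5 (negative ⇒ clockwise traversal).

-531.5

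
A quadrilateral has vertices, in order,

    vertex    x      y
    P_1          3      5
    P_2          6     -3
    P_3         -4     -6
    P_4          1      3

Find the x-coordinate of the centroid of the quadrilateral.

445/291

Apply the surveyor's formula. First the cross-terms c_i = x_i·y_{i+1} − x_{i+1}·y_i:
  -39, -48, -6, -4  ⇒  2A = -97, A = -48.5.
Then Σ (x_i + x_{i+1})·c_i = -445, so x̄ = -445 / (6·(-48.5)) = 445/291.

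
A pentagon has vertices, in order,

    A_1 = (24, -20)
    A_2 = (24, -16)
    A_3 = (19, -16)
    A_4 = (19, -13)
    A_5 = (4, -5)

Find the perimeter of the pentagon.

|A_1A_2| = √((0)² + (4)²) = √16 = 4
|A_2A_3| = √((-5)² + (0)²) = √25 = 5
|A_3A_4| = √((0)² + (3)²) = √9 = 3
|A_4A_5| = √((-15)² + (8)²) = √289 = 17
|A_5A_1| = √((20)² + (-15)²) = √625 = 25
Perimeter = 4 + 5 + 3 + 17 + 25 = 54.

54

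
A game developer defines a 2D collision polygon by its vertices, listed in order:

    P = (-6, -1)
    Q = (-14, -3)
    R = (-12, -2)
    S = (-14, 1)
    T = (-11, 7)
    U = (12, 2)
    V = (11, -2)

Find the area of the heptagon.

Σ = (4) + (-8) + (-40) + (-87) + (-106) + (-46) + (-23) = -306
Area = |Σ|/2 = 153.

153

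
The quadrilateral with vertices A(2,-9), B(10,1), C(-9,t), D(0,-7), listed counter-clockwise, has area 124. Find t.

The doubled signed area Σ (x_i y_{i+1} − x_{i+1} y_i) is linear in t.
With t=0 it equals 178; the coefficient of t is 10 (from the two edges through C).
So 10·t + 178 = 2·124 = 248 ⇒ t = 7.

7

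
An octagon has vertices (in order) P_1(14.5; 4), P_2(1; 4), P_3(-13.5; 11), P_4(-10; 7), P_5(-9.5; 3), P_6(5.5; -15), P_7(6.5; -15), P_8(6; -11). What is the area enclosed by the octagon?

257

P_1→P_2: (14.5)(4) − (1)(4) = 54
P_2→P_3: (1)(11) − (-13.5)(4) = 65
P_3→P_4: (-13.5)(7) − (-10)(11) = 15.5
P_4→P_5: (-10)(3) − (-9.5)(7) = 36.5
P_5→P_6: (-9.5)(-15) − (5.5)(3) = 126
P_6→P_7: (5.5)(-15) − (6.5)(-15) = 15
P_7→P_8: (6.5)(-11) − (6)(-15) = 18.5
P_8→P_1: (6)(4) − (14.5)(-11) = 183.5
Σ = 514
Area = |Σ|/2 = 257.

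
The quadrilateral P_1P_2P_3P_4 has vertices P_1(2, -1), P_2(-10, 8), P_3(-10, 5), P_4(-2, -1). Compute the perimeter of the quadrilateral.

32

|P_1P_2| = √((-12)² + (9)²) = √225 = 15
|P_2P_3| = √((0)² + (-3)²) = √9 = 3
|P_3P_4| = √((8)² + (-6)²) = √100 = 10
|P_4P_1| = √((4)² + (0)²) = √16 = 4
Perimeter = 15 + 3 + 10 + 4 = 32.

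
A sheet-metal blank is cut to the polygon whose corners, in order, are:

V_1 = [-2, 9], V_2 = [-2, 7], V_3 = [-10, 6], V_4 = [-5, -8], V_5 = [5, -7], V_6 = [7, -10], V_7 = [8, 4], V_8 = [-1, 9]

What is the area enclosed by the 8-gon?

Σ = (4) + (58) + (110) + (75) + (-1) + (108) + (76) + (9) = 439
Area = |Σ|/2 = 219.5.

219.5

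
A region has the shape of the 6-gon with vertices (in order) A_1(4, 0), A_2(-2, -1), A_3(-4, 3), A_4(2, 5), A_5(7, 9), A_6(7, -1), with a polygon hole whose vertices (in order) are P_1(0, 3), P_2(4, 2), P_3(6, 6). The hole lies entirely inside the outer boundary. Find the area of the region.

52.5

Outer boundary:
Apply the surveyor's formula: 2A = Σ (x_i·y_{i+1} − x_{i+1}·y_i), indices taken mod 6.
Cross-terms: -4, -10, -26, -17, -70, 4  ⇒  Σ = -123
Area = |Σ|/2 = 61.5.
Hole:
Apply the shoelace formula: 2A = Σ (x_i·y_{i+1} − x_{i+1}·y_i), indices taken mod 3.
Σ = (-12) + (12) + (18) = 18
Area = |Σ|/2 = 9.
Net area = 61.5 − 9 = 52.5.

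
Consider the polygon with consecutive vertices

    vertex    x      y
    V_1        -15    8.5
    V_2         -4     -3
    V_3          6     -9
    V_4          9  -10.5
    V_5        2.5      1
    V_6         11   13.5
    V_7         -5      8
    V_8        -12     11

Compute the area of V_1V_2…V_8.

Apply Gauss's area formula: 2A = Σ (x_i·y_{i+1} − x_{i+1}·y_i), indices taken mod 8.
Cross-terms: 79, 54, 18, 35.25, 22.75, 155.5, 41, 63  ⇒  Σ = 468.5
Area = |Σ|/2 = 234.25.

234.25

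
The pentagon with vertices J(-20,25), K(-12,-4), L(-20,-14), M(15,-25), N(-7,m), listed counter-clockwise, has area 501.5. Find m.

5

The doubled signed area Σ (x_i y_{i+1} − x_{i+1} y_i) is linear in m.
With m=0 it equals 828; the coefficient of m is 35 (from the two edges through N).
So 35·m + 828 = 2·501.5 = 1003 ⇒ m = 5.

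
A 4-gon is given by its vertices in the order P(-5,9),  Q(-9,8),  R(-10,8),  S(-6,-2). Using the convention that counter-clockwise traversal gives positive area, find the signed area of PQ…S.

26.5

P→Q: (-5)(8) − (-9)(9) = 41
Q→R: (-9)(8) − (-10)(8) = 8
R→S: (-10)(-2) − (-6)(8) = 68
S→P: (-6)(9) − (-5)(-2) = -64
Σ = 53
Signed area = Σ/2 = 26.5 (positive ⇒ counter-clockwise traversal).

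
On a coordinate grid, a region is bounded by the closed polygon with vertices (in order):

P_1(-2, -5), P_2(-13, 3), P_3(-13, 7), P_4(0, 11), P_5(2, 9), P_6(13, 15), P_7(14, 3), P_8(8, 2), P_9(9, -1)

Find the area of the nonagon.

P_1→P_2: (-2)(3) − (-13)(-5) = -71
P_2→P_3: (-13)(7) − (-13)(3) = -52
P_3→P_4: (-13)(11) − (0)(7) = -143
P_4→P_5: (0)(9) − (2)(11) = -22
P_5→P_6: (2)(15) − (13)(9) = -87
P_6→P_7: (13)(3) − (14)(15) = -171
P_7→P_8: (14)(2) − (8)(3) = 4
P_8→P_9: (8)(-1) − (9)(2) = -26
P_9→P_1: (9)(-5) − (-2)(-1) = -47
Σ = -615
Area = |Σ|/2 = 307.5.

307.5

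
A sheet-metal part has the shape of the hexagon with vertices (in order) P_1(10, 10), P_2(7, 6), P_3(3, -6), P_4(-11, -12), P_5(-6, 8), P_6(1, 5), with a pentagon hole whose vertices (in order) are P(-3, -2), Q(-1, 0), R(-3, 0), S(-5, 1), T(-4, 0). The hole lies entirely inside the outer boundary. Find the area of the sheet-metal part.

Outer boundary:
Apply the shoelace formula: 2A = Σ (x_i·y_{i+1} − x_{i+1}·y_i), indices taken mod 6.
Σ = (-10) + (-60) + (-102) + (-160) + (-38) + (-40) = -410
Area = |Σ|/2 = 205.
Hole:
Apply the shoelace formula: 2A = Σ (x_i·y_{i+1} − x_{i+1}·y_i), indices taken mod 5.
Σ = (-2) + (0) + (-3) + (4) + (8) = 7
Area = |Σ|/2 = 3.5.
Net area = 205 − 3.5 = 201.5.

201.5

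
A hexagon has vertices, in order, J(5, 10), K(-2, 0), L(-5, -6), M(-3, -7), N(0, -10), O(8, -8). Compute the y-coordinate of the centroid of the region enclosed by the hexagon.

-601/279

Apply the shoelace (surveyor's) formula. First the cross-terms c_i = x_i·y_{i+1} − x_{i+1}·y_i:
  20, 12, 17, 30, 80, 120  ⇒  2A = 279, A = 139.5.
Then Σ (y_i + y_{i+1})·c_i = -1803, so ȳ = -1803 / (6·139.5) = -601/279.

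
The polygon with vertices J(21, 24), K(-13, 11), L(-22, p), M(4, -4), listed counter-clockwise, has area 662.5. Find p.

-16

Write out the shoelace sum; only the two edges meeting at L involve p:
2·Area = [((-13)·p − (-22)·11) + ((-22)·(-4) − 4·p)] + 723
       = -17·p + 1053 = 1325
⇒ p = -16.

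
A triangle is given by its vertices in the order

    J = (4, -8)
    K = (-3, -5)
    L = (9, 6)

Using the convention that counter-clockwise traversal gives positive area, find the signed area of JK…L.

-56.5

Apply the shoelace (surveyor's) formula: 2A = Σ (x_i·y_{i+1} − x_{i+1}·y_i), indices taken mod 3.
Σ = (-44) + (27) + (-96) = -113
Signed area = Σ/2 = -56.5 (negative ⇒ clockwise traversal).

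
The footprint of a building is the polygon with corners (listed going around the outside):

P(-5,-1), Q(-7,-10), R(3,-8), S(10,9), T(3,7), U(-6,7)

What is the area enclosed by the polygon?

191.5

P→Q: (-5)(-10) − (-7)(-1) = 43
Q→R: (-7)(-8) − (3)(-10) = 86
R→S: (3)(9) − (10)(-8) = 107
S→T: (10)(7) − (3)(9) = 43
T→U: (3)(7) − (-6)(7) = 63
U→P: (-6)(-1) − (-5)(7) = 41
Σ = 383
Area = |Σ|/2 = 191.5.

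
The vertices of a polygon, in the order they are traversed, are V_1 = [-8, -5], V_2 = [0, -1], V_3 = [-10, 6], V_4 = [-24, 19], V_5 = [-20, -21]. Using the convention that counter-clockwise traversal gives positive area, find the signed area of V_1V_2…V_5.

V_1→V_2: (-8)(-1) − (0)(-5) = 8
V_2→V_3: (0)(6) − (-10)(-1) = -10
V_3→V_4: (-10)(19) − (-24)(6) = -46
V_4→V_5: (-24)(-21) − (-20)(19) = 884
V_5→V_1: (-20)(-5) − (-8)(-21) = -68
Σ = 768
Signed area = Σ/2 = 384 (positive ⇒ counter-clockwise traversal).

384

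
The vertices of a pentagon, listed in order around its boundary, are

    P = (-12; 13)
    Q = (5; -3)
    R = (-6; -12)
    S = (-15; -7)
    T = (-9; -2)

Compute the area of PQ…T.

Apply the shoelace (surveyor's) formula: 2A = Σ (x_i·y_{i+1} − x_{i+1}·y_i), indices taken mod 5.
P→Q: (-12)(-3) − (5)(13) = -29
Q→R: (5)(-12) − (-6)(-3) = -78
R→S: (-6)(-7) − (-15)(-12) = -138
S→T: (-15)(-2) − (-9)(-7) = -33
T→P: (-9)(13) − (-12)(-2) = -141
Σ = -419
Area = |Σ|/2 = 209.5.

209.5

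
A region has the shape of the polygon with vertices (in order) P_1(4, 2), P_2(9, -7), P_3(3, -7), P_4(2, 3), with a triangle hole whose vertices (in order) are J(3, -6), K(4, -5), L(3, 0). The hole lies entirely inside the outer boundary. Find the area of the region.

33.5

Outer boundary:
Apply the shoelace formula: 2A = Σ (x_i·y_{i+1} − x_{i+1}·y_i), indices taken mod 4.
Σ = (-46) + (-42) + (23) + (-8) = -73
Area = |Σ|/2 = 36.5.
Hole:
Cross-terms: 9, 15, -18  ⇒  Σ = 6
Area = |Σ|/2 = 3.
Net area = 36.5 − 3 = 33.5.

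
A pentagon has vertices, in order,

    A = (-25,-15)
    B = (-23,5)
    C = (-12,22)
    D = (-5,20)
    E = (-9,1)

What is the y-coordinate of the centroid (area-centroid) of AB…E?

Apply the shoelace formula. First the cross-terms c_i = x_i·y_{i+1} − x_{i+1}·y_i:
  -470, -446, -130, 175, 160  ⇒  2A = -711, A = -355.5.
Then Σ (y_i + y_{i+1})·c_i = -11367, so ȳ = -11367 / (6·(-355.5)) = 421/79.

421/79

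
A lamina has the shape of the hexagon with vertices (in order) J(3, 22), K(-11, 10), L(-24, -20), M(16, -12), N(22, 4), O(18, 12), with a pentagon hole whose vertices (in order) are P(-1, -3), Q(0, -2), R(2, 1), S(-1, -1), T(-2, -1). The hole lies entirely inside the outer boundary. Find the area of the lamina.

1105.5

Outer boundary:
Apply Gauss's area formula: 2A = Σ (x_i·y_{i+1} − x_{i+1}·y_i), indices taken mod 6.
Σ = (272) + (460) + (608) + (328) + (192) + (360) = 2220
Area = |Σ|/2 = 1110.
Hole:
Apply the surveyor's formula: 2A = Σ (x_i·y_{i+1} − x_{i+1}·y_i), indices taken mod 5.
P→Q: (-1)(-2) − (0)(-3) = 2
Q→R: (0)(1) − (2)(-2) = 4
R→S: (2)(-1) − (-1)(1) = -1
S→T: (-1)(-1) − (-2)(-1) = -1
T→P: (-2)(-3) − (-1)(-1) = 5
Σ = 9
Area = |Σ|/2 = 4.5.
Net area = 1110 − 4.5 = 1105.5.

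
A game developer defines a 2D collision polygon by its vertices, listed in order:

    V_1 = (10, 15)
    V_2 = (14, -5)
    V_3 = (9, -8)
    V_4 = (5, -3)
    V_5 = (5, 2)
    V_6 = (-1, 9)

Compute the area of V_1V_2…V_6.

Apply Gauss's area formula: 2A = Σ (x_i·y_{i+1} − x_{i+1}·y_i), indices taken mod 6.
Cross-terms: -260, -67, 13, 25, 47, -105  ⇒  Σ = -347
Area = |Σ|/2 = 173.5.

173.5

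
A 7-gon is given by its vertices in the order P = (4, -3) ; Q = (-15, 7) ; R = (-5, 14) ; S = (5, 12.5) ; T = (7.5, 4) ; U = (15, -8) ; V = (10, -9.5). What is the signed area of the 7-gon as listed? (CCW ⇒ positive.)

Apply the shoelace (surveyor's) formula: 2A = Σ (x_i·y_{i+1} − x_{i+1}·y_i), indices taken mod 7.
Σ = (-17) + (-175) + (-132.5) + (-73.75) + (-120) + (-62.5) + (8) = -572.75
Signed area = Σ/2 = -286.375 (negative ⇒ clockwise traversal).

-286.375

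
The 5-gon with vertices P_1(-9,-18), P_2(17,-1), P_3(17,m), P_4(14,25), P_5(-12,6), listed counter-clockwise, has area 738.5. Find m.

Write out the shoelace sum; only the two edges meeting at P_3 involve m:
2·Area = [(17·m − 17·(-1)) + (17·25 − 14·m)] + 969
       = 3·m + 1411 = 1477
⇒ m = 22.

22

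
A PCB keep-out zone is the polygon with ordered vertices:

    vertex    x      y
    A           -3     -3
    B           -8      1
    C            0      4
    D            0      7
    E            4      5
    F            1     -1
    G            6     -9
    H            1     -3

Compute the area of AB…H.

60

Σ = (-27) + (-32) + (0) + (-28) + (-9) + (-3) + (-9) + (-12) = -120
Area = |Σ|/2 = 60.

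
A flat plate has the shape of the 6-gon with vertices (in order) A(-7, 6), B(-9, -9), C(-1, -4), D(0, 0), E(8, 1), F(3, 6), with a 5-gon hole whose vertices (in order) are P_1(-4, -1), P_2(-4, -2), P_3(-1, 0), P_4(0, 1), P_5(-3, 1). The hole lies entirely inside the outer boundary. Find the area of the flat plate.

119

Outer boundary:
Σ = (117) + (27) + (0) + (0) + (45) + (60) = 249
Area = |Σ|/2 = 124.5.
Hole:
Apply the surveyor's formula: 2A = Σ (x_i·y_{i+1} − x_{i+1}·y_i), indices taken mod 5.
Σ = (4) + (-2) + (-1) + (3) + (7) = 11
Area = |Σ|/2 = 5.5.
Net area = 124.5 − 5.5 = 119.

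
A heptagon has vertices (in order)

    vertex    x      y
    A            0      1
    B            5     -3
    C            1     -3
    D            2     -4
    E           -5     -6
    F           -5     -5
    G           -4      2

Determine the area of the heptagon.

43

Σ = (-5) + (-12) + (2) + (-32) + (-5) + (-30) + (-4) = -86
Area = |Σ|/2 = 43.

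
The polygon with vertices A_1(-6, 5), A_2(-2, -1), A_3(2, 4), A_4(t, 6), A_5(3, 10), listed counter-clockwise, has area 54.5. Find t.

5

Write out the shoelace sum; only the two edges meeting at A_4 involve t:
2·Area = [(2·6 − t·4) + (t·10 − 3·6)] + 85
       = 6·t + 79 = 109
⇒ t = 5.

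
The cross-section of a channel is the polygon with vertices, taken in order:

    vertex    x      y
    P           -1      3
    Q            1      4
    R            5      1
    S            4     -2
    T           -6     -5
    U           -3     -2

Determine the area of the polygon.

Cross-terms: -7, -19, -14, -32, -3, -11  ⇒  Σ = -86
Area = |Σ|/2 = 43.

43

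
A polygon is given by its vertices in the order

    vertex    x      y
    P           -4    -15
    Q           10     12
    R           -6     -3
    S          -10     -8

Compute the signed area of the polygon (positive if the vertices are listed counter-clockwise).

Cross-terms: 102, 42, 18, 118  ⇒  Σ = 280
Signed area = Σ/2 = 140 (positive ⇒ counter-clockwise traversal).

140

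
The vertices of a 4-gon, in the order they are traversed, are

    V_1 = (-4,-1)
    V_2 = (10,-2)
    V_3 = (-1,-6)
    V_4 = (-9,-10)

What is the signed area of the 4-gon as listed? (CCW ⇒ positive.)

-59.5

Apply the surveyor's formula: 2A = Σ (x_i·y_{i+1} − x_{i+1}·y_i), indices taken mod 4.
Σ = (18) + (-62) + (-44) + (-31) = -119
Signed area = Σ/2 = -59.5 (negative ⇒ clockwise traversal).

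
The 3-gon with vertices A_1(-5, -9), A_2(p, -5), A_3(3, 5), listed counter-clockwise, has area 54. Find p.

Write out the shoelace sum; only the two edges meeting at A_2 involve p:
2·Area = [((-5)·(-5) − p·(-9)) + (p·5 − 3·(-5))] + -2
       = 14·p + 38 = 108
⇒ p = 5.

5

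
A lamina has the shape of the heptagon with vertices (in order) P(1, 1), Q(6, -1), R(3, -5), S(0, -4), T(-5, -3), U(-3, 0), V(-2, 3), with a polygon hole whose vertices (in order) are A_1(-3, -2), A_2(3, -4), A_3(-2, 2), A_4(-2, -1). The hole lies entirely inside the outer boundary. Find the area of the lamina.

33

Outer boundary:
Apply Gauss's area formula: 2A = Σ (x_i·y_{i+1} − x_{i+1}·y_i), indices taken mod 7.
Cross-terms: -7, -27, -12, -20, -9, -9, -5  ⇒  Σ = -89
Area = |Σ|/2 = 44.5.
Hole:
Σ = (18) + (-2) + (6) + (1) = 23
Area = |Σ|/2 = 11.5.
Net area = 44.5 − 11.5 = 33.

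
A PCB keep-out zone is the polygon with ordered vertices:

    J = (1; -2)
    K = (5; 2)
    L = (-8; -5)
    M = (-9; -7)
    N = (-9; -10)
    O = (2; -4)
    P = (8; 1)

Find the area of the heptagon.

57

Σ = (12) + (-9) + (11) + (27) + (56) + (34) + (-17) = 114
Area = |Σ|/2 = 57.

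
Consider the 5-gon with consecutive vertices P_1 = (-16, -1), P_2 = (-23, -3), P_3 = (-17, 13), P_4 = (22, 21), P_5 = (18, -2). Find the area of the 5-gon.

Σ = (25) + (-350) + (-643) + (-422) + (-50) = -1440
Area = |Σ|/2 = 720.

720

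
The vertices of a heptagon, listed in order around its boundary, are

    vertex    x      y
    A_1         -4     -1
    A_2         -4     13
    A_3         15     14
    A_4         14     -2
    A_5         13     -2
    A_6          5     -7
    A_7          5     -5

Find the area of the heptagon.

315.5

Apply the shoelace formula: 2A = Σ (x_i·y_{i+1} − x_{i+1}·y_i), indices taken mod 7.
A_1→A_2: (-4)(13) − (-4)(-1) = -56
A_2→A_3: (-4)(14) − (15)(13) = -251
A_3→A_4: (15)(-2) − (14)(14) = -226
A_4→A_5: (14)(-2) − (13)(-2) = -2
A_5→A_6: (13)(-7) − (5)(-2) = -81
A_6→A_7: (5)(-5) − (5)(-7) = 10
A_7→A_1: (5)(-1) − (-4)(-5) = -25
Σ = -631
Area = |Σ|/2 = 315.5.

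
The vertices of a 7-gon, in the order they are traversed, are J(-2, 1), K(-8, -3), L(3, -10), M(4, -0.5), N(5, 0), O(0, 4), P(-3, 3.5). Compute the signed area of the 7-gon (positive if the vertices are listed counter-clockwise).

90

J→K: (-2)(-3) − (-8)(1) = 14
K→L: (-8)(-10) − (3)(-3) = 89
L→M: (3)(-0.5) − (4)(-10) = 38.5
M→N: (4)(0) − (5)(-0.5) = 2.5
N→O: (5)(4) − (0)(0) = 20
O→P: (0)(3.5) − (-3)(4) = 12
P→J: (-3)(1) − (-2)(3.5) = 4
Σ = 180
Signed area = Σ/2 = 90 (positive ⇒ counter-clockwise traversal).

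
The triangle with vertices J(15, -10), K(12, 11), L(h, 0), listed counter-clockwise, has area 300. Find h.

The doubled signed area Σ (x_i y_{i+1} − x_{i+1} y_i) is linear in h.
With h=0 it equals 285; the coefficient of h is -21 (from the two edges through L).
So -21·h + 285 = 2·300 = 600 ⇒ h = -15.

-15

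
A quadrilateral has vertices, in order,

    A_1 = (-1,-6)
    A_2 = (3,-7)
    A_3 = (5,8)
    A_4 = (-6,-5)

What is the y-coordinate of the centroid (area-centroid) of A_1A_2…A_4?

-269/207

Apply the surveyor's formula. First the cross-terms c_i = x_i·y_{i+1} − x_{i+1}·y_i:
  25, 59, 23, 31  ⇒  2A = 138, A = 69.
Then Σ (y_i + y_{i+1})·c_i = -538, so ȳ = -538 / (6·69) = -269/207.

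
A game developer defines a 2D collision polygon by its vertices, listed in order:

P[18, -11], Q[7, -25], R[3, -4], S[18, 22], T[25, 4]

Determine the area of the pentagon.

506.5

Apply the shoelace formula: 2A = Σ (x_i·y_{i+1} − x_{i+1}·y_i), indices taken mod 5.
Σ = (-373) + (47) + (138) + (-478) + (-347) = -1013
Area = |Σ|/2 = 506.5.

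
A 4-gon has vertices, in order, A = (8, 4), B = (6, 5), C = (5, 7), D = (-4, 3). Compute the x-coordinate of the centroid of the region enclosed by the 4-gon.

49/18

Apply the surveyor's formula. First the cross-terms c_i = x_i·y_{i+1} − x_{i+1}·y_i:
  16, 17, 43, -40  ⇒  2A = 36, A = 18.
Then Σ (x_i + x_{i+1})·c_i = 294, so x̄ = 294 / (6·18) = 49/18.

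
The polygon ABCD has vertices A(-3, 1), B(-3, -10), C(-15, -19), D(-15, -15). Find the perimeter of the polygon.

|AB| = √((0)² + (-11)²) = √121 = 11
|BC| = √((-12)² + (-9)²) = √225 = 15
|CD| = √((0)² + (4)²) = √16 = 4
|DA| = √((12)² + (16)²) = √400 = 20
Perimeter = 11 + 15 + 4 + 20 = 50.

50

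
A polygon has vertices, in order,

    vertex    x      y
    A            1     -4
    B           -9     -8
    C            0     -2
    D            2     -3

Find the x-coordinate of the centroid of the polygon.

-61/27

Apply the shoelace (surveyor's) formula. First the cross-terms c_i = x_i·y_{i+1} − x_{i+1}·y_i:
  -44, 18, 4, -5  ⇒  2A = -27, A = -13.5.
Then Σ (x_i + x_{i+1})·c_i = 183, so x̄ = 183 / (6·(-13.5)) = -61/27.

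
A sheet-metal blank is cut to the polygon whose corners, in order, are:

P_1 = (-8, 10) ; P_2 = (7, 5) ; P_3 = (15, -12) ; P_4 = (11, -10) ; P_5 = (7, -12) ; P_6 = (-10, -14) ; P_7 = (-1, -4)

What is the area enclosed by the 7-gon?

291.5

Σ = (-110) + (-159) + (-18) + (-62) + (-218) + (26) + (-42) = -583
Area = |Σ|/2 = 291.5.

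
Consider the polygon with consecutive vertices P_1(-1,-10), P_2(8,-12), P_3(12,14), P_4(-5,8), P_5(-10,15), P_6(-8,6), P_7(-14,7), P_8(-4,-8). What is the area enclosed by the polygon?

389.5

P_1→P_2: (-1)(-12) − (8)(-10) = 92
P_2→P_3: (8)(14) − (12)(-12) = 256
P_3→P_4: (12)(8) − (-5)(14) = 166
P_4→P_5: (-5)(15) − (-10)(8) = 5
P_5→P_6: (-10)(6) − (-8)(15) = 60
P_6→P_7: (-8)(7) − (-14)(6) = 28
P_7→P_8: (-14)(-8) − (-4)(7) = 140
P_8→P_1: (-4)(-10) − (-1)(-8) = 32
Σ = 779
Area = |Σ|/2 = 389.5.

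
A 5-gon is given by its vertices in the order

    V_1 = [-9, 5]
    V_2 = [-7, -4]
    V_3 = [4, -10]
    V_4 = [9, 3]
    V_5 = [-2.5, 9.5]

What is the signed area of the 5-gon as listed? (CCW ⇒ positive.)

212.5

Apply the shoelace (surveyor's) formula: 2A = Σ (x_i·y_{i+1} − x_{i+1}·y_i), indices taken mod 5.
Cross-terms: 71, 86, 102, 93, 73  ⇒  Σ = 425
Signed area = Σ/2 = 212.5 (positive ⇒ counter-clockwise traversal).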